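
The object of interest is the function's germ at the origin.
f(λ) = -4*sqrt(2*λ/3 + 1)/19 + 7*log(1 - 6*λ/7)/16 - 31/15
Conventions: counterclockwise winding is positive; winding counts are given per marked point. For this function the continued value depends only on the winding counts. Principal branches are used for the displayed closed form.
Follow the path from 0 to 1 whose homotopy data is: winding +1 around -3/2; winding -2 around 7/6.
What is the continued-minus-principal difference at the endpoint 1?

The rational part is single-valued and drops out of the difference; each branch term changes only by its own monodromy.
(-4/19)*sqrt(1 - λ/(-3/2)): winding +1 is odd, the square root flips sign, contributing -2*(-4/19)*sqrt(1 - (1)/(-3/2)) = -2*(-4/19)*sqrt(5/3) = (8/57)*sqrt(15).
(7/16)*log(1 - λ/(7/6)): each positive loop around 7/6 adds 2*pi*i to the log, so winding -2 contributes (7/16)*(-2)*2*pi*i = -(7/4)*pi*i.
Summing the contributions at λ = 1 gives ((8/57)*sqrt(15)) - ((7/4)*pi)*i.

Continued minus principal equals ((8/57)*sqrt(15)) - ((7/4)*pi)*i.


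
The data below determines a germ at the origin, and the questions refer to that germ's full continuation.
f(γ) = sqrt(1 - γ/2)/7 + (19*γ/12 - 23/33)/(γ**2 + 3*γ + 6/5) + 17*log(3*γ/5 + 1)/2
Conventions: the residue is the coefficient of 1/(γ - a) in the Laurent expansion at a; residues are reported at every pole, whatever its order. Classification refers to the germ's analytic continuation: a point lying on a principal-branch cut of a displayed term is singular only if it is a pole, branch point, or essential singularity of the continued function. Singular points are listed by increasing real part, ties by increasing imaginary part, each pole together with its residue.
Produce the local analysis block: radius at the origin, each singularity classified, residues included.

Denominator factor (γ**2 + 3*γ + 6/5): discriminant 21/5, real irrational roots -3/2 + (1/10)*sqrt(105) and -3/2 - (1/10)*sqrt(105); poles of order 1, moduli 3/2 - (1/10)*sqrt(105) and 3/2 + (1/10)*sqrt(105).
Branch term (17/2)*log(1 - γ/(-5/3)): its argument vanishes at γ = -5/3, a logarithmic branch point, modulus 5/3.
Branch term (1/7)*sqrt(1 - γ/(2)): its argument vanishes at γ = 2, a square-root branch point, modulus 2.
The radius of convergence is the smallest modulus among the singular points: 3/2 - (1/10)*sqrt(105).
The branch terms are analytic at -3/2 - (1/10)*sqrt(105) and contribute nothing to the residue; only the rational part matters.
The factor γ**2 + 3*γ + 6/5 splits as (γ - a)(γ - a') with a = -3/2 - (1/10)*sqrt(105), a' = -3/2 + (1/10)*sqrt(105). At the order-1 pole a set g(γ) = (γ - a)*(rational part) = [19*γ/12 - 23/33] / (γ - a').
Simple pole: residue = g(a) at a = -3/2 - (1/10)*sqrt(105), which is 19/24 + (811/5544)*sqrt(105).
The branch terms are analytic at -3/2 + (1/10)*sqrt(105) and contribute nothing to the residue; only the rational part matters.
The factor γ**2 + 3*γ + 6/5 splits as (γ - a)(γ - a') with a = -3/2 + (1/10)*sqrt(105), a' = -3/2 - (1/10)*sqrt(105). At the order-1 pole a set g(γ) = (γ - a)*(rational part) = [19*γ/12 - 23/33] / (γ - a').
Simple pole: residue = g(a) at a = -3/2 + (1/10)*sqrt(105), which is 19/24 - (811/5544)*sqrt(105).
List the singular points by increasing real part (a conjugate pair: the negative imaginary part first).

Radius of convergence at 0: 3/2 - (1/10)*sqrt(105).
At -3/2 - (1/10)*sqrt(105): a pole of order 1; residue 19/24 + (811/5544)*sqrt(105).
At -5/3: a logarithmic branch point.
At -3/2 + (1/10)*sqrt(105): a pole of order 1; residue 19/24 - (811/5544)*sqrt(105).
At 2: an algebraic (square-root) branch point.


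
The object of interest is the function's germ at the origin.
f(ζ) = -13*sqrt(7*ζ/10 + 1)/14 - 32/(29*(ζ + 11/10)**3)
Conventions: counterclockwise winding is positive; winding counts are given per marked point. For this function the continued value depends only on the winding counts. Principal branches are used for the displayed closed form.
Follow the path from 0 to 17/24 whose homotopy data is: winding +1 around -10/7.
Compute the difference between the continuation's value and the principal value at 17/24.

The rational part is single-valued and drops out of the difference; each branch term changes only by its own monodromy.
(-13/14)*sqrt(1 - ζ/(-10/7)): winding +1 is odd, the square root flips sign, contributing -2*(-13/14)*sqrt(1 - (17/24)/(-10/7)) = -2*(-13/14)*sqrt(359/240) = (13/420)*sqrt(5385).
Summing the contributions at ζ = 17/24 gives (13/420)*sqrt(5385).

Continued minus principal equals (13/420)*sqrt(5385).


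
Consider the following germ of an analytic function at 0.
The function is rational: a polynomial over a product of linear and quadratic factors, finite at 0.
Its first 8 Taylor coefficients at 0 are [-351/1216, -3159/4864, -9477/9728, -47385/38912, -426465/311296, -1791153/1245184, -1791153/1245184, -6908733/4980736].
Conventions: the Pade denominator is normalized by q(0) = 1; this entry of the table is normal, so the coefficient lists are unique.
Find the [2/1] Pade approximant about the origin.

The Pade approximant has numerator coefficients [-351/1216, -351/1216, -3159/19456]; denominator coefficients [1, -5/4].

Taylor coefficients needed (read off): a_0 = -351/1216, a_1 = -3159/4864, a_2 = -9477/9728, a_3 = -47385/38912.
Write the denominator as Q(λ) = 1 + q1*λ. Requiring Q*f - P = O(λ^4) with deg P <= 2 kills the coefficients of λ^3..λ^3 in Q*f:
  λ^3: a_3 + q1*a_2 = 0, i.e. -47385/38912 + (-9477/9728)*q1 = 0.
Solving this linear system: q1 = -5/4.
The numerator is Q*f truncated at degree 2: P0 = a_0 = -351/1216; P1 = a_1 + q1*a_0 = -351/1216; P2 = a_2 + q1*a_1 = -3159/19456.


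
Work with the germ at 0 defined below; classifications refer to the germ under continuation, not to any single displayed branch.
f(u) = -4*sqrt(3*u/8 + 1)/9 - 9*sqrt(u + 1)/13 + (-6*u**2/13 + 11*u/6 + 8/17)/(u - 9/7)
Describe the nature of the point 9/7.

The point is a pole of order 1.

The denominator factor u - 9/7 vanishes at 9/7 and appears to the power 1; the numerator there equals 44719/21658, nonzero, and no other factor vanishes.
The branch terms are analytic at this point.
Hence a pole whose order is the multiplicity, 1.


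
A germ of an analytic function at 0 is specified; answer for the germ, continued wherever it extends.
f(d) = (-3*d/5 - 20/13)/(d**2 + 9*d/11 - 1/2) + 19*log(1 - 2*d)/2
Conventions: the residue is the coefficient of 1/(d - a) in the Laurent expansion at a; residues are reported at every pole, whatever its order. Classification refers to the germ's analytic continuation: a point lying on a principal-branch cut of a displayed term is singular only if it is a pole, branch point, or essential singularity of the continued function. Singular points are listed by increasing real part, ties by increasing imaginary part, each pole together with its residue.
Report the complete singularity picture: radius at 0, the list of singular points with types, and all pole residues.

Denominator factor (d**2 + 9*d/11 - 1/2): discriminant 323/121, real irrational roots -9/22 + (1/22)*sqrt(323) and -9/22 - (1/22)*sqrt(323); poles of order 1, moduli -9/22 + (1/22)*sqrt(323) and 9/22 + (1/22)*sqrt(323).
Branch term (19/2)*log(1 - d/(1/2)): its argument vanishes at d = 1/2, a logarithmic branch point, modulus 1/2.
The radius of convergence is the smallest modulus among the singular points: -9/22 + (1/22)*sqrt(323).
The branch term is analytic at -9/22 - (1/22)*sqrt(323) and contributes nothing to the residue; only the rational part matters.
The factor d**2 + 9*d/11 - 1/2 splits as (d - a)(d - a') with a = -9/22 - (1/22)*sqrt(323), a' = -9/22 + (1/22)*sqrt(323). At the order-1 pole a set g(d) = (d - a)*(rational part) = [-3*d/5 - 20/13] / (d - a').
Simple pole: residue = g(a) at a = -9/22 - (1/22)*sqrt(323), which is -3/10 + (1849/41990)*sqrt(323).
The branch term is analytic at -9/22 + (1/22)*sqrt(323) and contributes nothing to the residue; only the rational part matters.
The factor d**2 + 9*d/11 - 1/2 splits as (d - a)(d - a') with a = -9/22 + (1/22)*sqrt(323), a' = -9/22 - (1/22)*sqrt(323). At the order-1 pole a set g(d) = (d - a)*(rational part) = [-3*d/5 - 20/13] / (d - a').
Simple pole: residue = g(a) at a = -9/22 + (1/22)*sqrt(323), which is -3/10 - (1849/41990)*sqrt(323).
List the singular points by increasing real part (a conjugate pair: the negative imaginary part first).

Radius of convergence at 0: -9/22 + (1/22)*sqrt(323).
At -9/22 - (1/22)*sqrt(323): a pole of order 1; residue -3/10 + (1849/41990)*sqrt(323).
At -9/22 + (1/22)*sqrt(323): a pole of order 1; residue -3/10 - (1849/41990)*sqrt(323).
At 1/2: a logarithmic branch point.


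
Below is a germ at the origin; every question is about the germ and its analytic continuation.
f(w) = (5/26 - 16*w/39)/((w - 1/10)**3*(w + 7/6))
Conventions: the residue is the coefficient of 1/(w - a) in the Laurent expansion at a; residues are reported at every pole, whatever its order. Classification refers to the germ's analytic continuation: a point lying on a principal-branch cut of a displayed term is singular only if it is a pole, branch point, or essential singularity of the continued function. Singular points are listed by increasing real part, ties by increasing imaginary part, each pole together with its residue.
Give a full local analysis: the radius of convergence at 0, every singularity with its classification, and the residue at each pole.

Denominator factor (w + 7/6): pole of order 1 at -7/6, modulus 7/6.
Denominator factor (w - 1/10)^3: pole of order 3 at 1/10, modulus 1/10.
The radius of convergence is the smallest modulus among the singular points: 1/10.
At the order-1 pole -7/6 set g(w) = (w - (-7/6))*f(w) = (5/26 - 16*w/39)/(w - 1/10)**3.
Simple pole: residue = g(a) at a = -7/6, which is -58875/178334.
At the order-3 pole 1/10 set g(w) = (w - (1/10))^3*f(w) = (5/26 - 16*w/39)/(w + 7/6).
Order-3 pole: residue = g''(a)/2; g''(1/10) = 58875/89167, so the residue is 58875/178334.
List the singular points by increasing real part (a conjugate pair: the negative imaginary part first).

Radius of convergence at 0: 1/10.
At -7/6: a pole of order 1; residue -58875/178334.
At 1/10: a pole of order 3; residue 58875/178334.


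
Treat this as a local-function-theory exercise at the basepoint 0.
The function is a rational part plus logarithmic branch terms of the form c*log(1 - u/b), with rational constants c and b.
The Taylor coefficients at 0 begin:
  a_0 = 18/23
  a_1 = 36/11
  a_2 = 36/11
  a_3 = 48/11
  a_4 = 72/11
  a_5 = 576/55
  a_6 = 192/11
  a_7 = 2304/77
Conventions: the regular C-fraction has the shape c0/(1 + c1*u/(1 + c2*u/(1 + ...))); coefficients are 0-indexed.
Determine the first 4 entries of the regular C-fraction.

Taylor coefficients (read off): a_0 = 18/23, a_1 = 36/11, a_2 = 36/11, a_3 = 48/11.
c0 = a_0 = 18/23. Peel one level at a time: if S = 1 + c*u/S' with S'(0) = 1, then c is the u-coefficient of S and S' = c*u/(S - 1).
S_1 = c0/f = 1 + (-46/11)*u + (1610/121)*u^2 + ...; c1 = -46/11.
S_2 = c1*u/(S_1 - 1) = 1 + (35/11)*u + (-1/3)*u^2 + ...; c2 = 35/11.
S_3 = c2*u/(S_2 - 1) = 1 + (11/105)*u + ...; c3 = 11/105.

The regular C-fraction coefficients are [18/23, -46/11, 35/11, 11/105].


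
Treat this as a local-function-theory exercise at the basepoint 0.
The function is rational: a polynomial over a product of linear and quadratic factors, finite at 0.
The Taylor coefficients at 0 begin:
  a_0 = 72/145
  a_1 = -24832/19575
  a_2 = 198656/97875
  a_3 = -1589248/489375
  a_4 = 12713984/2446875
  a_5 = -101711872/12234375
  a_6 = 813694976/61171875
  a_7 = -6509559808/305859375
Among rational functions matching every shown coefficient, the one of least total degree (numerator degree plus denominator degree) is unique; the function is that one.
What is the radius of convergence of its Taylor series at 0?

The radius of convergence is 5/8.

No rational of total degree below 2 reproduces all 8 coefficients; solving the [1/1] Pade equations on them gives f(n) = (9/29 - 8*n/27)/(n + 5/8), whose expansion matches every shown term.
Denominator factor (n + 5/8): pole of order 1 at -5/8, modulus 5/8.
The radius of convergence is the smallest modulus among the singular points: 5/8.


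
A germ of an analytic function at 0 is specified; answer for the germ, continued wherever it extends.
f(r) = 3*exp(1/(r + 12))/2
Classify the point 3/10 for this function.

The point is a regular point.

There is no denominator, hence no pole anywhere.
The essential point of exp(1/(r - (-12))) is -12, not 3/10.
So the germ continues analytically to 3/10.


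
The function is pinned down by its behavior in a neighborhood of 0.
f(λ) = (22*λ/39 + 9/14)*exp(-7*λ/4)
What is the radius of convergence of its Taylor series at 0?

The factor exp(-7*λ/4) is entire and contributes no finite singular point.
The polynomial part has no poles.
No finite singular points: the Taylor series at 0 converges everywhere.

The radius of convergence is infinite.


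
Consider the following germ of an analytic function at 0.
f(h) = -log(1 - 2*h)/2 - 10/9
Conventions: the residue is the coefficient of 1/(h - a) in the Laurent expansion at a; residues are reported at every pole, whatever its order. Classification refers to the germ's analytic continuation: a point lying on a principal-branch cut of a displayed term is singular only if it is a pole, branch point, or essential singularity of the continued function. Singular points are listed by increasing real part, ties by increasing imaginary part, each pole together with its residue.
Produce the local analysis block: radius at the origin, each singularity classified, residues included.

Branch term (-1/2)*log(1 - h/(1/2)): its argument vanishes at h = 1/2, a logarithmic branch point, modulus 1/2.
The radius of convergence is the smallest modulus among the singular points: 1/2.

Radius of convergence at 0: 1/2.
At 1/2: a logarithmic branch point.


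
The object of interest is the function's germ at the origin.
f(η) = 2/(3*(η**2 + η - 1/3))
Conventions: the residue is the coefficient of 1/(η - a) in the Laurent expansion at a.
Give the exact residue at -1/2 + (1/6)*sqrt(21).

The residue is (2/21)*sqrt(21).

The factor η**2 + η - 1/3 splits as (η - a)(η - a') with a = -1/2 + (1/6)*sqrt(21), a' = -1/2 - (1/6)*sqrt(21). At the order-1 pole a set g(η) = (η - a)*f(η) = [2/3] / (η - a').
Simple pole: residue = g(a) at a = -1/2 + (1/6)*sqrt(21), which is (2/21)*sqrt(21).


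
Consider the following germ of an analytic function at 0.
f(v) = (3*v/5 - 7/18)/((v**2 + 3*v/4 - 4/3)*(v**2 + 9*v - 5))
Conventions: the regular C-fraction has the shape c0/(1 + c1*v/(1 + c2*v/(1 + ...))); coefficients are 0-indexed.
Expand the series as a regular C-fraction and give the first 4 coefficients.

The regular C-fraction coefficients are [-7/120, -459/560, -23561/16065, 12332600/10814499].

Taylor coefficients (expand at 0): a_0 = -7/120, a_1 = -153/3200, a_2 = -83951/768000, a_3 = -3480513/20480000.
c0 = a_0 = -7/120. Peel one level at a time: if S = 1 + c*v/S' with S'(0) = 1, then c is the v-coefficient of S and S' = c*v/(S - 1).
S_1 = c0/f = 1 + (-459/560)*v + (-23561/19600)*v^2 + ...; c1 = -459/560.
S_2 = c1*v/(S_1 - 1) = 1 + (-23561/16065)*v + (352360/210681)*v^2 + ...; c2 = -23561/16065.
S_3 = c2*v/(S_2 - 1) = 1 + (12332600/10814499)*v + ...; c3 = 12332600/10814499.


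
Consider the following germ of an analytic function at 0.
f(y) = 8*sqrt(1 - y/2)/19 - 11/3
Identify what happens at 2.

The term (8/19)*sqrt(1 - y/(2)) has argument 1 - 2/(2) = 0 at 2: a square-root (algebraic, two-sheeted) branch point; the remaining terms are analytic or single-valued there.

The point is an algebraic (square-root) branch point.


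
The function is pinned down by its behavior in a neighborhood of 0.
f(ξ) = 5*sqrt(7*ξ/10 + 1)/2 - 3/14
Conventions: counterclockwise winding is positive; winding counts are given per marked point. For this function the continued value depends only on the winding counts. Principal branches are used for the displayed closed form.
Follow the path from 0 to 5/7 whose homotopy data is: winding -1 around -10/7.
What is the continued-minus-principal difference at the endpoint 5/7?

The rational part is single-valued and drops out of the difference; each branch term changes only by its own monodromy.
(5/2)*sqrt(1 - ξ/(-10/7)): winding -1 is odd, the square root flips sign, contributing -2*(5/2)*sqrt(1 - (5/7)/(-10/7)) = -2*(5/2)*sqrt(3/2) = -(5/2)*sqrt(6).
Summing the contributions at ξ = 5/7 gives -(5/2)*sqrt(6).

Continued minus principal equals -(5/2)*sqrt(6).


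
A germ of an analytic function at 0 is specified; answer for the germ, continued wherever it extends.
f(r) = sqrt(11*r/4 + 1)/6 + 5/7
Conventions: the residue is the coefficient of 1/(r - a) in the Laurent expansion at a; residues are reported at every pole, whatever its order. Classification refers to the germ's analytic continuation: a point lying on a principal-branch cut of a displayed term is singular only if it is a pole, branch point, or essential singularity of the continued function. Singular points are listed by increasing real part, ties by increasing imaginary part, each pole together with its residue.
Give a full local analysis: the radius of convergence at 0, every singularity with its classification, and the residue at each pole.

Branch term (1/6)*sqrt(1 - r/(-4/11)): its argument vanishes at r = -4/11, a square-root branch point, modulus 4/11.
The radius of convergence is the smallest modulus among the singular points: 4/11.

Radius of convergence at 0: 4/11.
At -4/11: an algebraic (square-root) branch point.


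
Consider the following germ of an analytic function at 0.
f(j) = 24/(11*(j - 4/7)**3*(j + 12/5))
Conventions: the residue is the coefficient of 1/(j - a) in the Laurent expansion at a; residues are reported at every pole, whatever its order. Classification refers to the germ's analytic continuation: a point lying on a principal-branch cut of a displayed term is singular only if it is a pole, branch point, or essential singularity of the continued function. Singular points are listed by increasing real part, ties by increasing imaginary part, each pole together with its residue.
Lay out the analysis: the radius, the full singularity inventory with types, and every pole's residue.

Radius of convergence at 0: 4/7.
At -12/5: a pole of order 1; residue -128625/1546688.
At 4/7: a pole of order 3; residue 128625/1546688.

Denominator factor (j - 4/7)^3: pole of order 3 at 4/7, modulus 4/7.
Denominator factor (j + 12/5): pole of order 1 at -12/5, modulus 12/5.
The radius of convergence is the smallest modulus among the singular points: 4/7.
At the order-1 pole -12/5 set g(j) = (j - (-12/5))*f(j) = 24/(11*(j - 4/7)**3).
Simple pole: residue = g(a) at a = -12/5, which is -128625/1546688.
At the order-3 pole 4/7 set g(j) = (j - (4/7))^3*f(j) = 24/(11*(j + 12/5)).
Order-3 pole: residue = g''(a)/2; g''(4/7) = 128625/773344, so the residue is 128625/1546688.
List the singular points by increasing real part (a conjugate pair: the negative imaginary part first).


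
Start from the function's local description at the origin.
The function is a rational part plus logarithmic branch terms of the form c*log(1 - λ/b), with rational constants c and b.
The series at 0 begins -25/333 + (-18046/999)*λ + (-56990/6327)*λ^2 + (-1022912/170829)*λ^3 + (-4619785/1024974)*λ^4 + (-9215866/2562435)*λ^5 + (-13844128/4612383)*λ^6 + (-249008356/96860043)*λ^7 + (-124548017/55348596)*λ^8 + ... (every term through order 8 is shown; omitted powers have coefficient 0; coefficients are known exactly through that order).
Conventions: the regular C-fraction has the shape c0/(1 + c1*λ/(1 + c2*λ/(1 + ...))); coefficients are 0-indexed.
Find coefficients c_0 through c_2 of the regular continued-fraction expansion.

Taylor coefficients (read off): a_0 = -25/333, a_1 = -18046/999, a_2 = -56990/6327.
c0 = a_0 = -25/333. Peel one level at a time: if S = 1 + c*λ/S' with S'(0) = 1, then c is the λ-coefficient of S and S' = c*λ/(S - 1).
S_1 = c0/f = 1 + (-18046/75)*λ + (6174681454/106875)*λ^2 + ...; c1 = -18046/75.
S_2 = c1*λ/(S_1 - 1) = 1 + (3087340727/12857775)*λ + ...; c2 = 3087340727/12857775.

The regular C-fraction coefficients are [-25/333, -18046/75, 3087340727/12857775].


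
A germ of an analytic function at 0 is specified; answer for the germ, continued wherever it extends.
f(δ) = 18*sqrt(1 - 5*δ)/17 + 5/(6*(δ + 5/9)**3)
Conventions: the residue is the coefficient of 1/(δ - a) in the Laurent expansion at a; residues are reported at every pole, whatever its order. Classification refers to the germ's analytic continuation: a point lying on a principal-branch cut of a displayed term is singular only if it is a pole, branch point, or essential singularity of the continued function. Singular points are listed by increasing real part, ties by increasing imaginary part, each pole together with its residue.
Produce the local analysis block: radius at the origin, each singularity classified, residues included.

Denominator factor (δ + 5/9)^3: pole of order 3 at -5/9, modulus 5/9.
Branch term (18/17)*sqrt(1 - δ/(1/5)): its argument vanishes at δ = 1/5, a square-root branch point, modulus 1/5.
The radius of convergence is the smallest modulus among the singular points: 1/5.
The branch term is analytic at -5/9 and contributes nothing to the residue; only the rational part matters.
At the order-3 pole -5/9 set g(δ) = (δ - (-5/9))^3*(rational part) = 5/6.
Order-3 pole: residue = g''(a)/2; g''(-5/9) = 0, so the residue is 0.
List the singular points by increasing real part (a conjugate pair: the negative imaginary part first).

Radius of convergence at 0: 1/5.
At -5/9: a pole of order 3; residue 0.
At 1/5: an algebraic (square-root) branch point.


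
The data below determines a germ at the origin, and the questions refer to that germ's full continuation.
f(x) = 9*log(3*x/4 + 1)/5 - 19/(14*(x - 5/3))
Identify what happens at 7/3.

The point is a regular point.

Denominator factors: x - 5/3 = 2/3 at x = 7/3 — none vanishes.
Branch term log(1 - x/(-4/3)): argument at 7/3 is 11/4, nonzero, so 7/3 is not its branch point (a point on a principal cut is still regular for the continued germ).
So the germ continues analytically to 7/3.


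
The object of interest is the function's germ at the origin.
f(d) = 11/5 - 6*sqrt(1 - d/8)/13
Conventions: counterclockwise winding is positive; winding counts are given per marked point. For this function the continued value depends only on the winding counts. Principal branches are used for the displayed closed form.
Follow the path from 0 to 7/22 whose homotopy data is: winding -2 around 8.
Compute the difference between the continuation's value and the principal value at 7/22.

Continued minus principal equals 0.

The rational part is single-valued and drops out of the difference; each branch term changes only by its own monodromy.
(-6/13)*sqrt(1 - d/(8)): winding -2 is even, the square root returns to the same sheet, contribution 0.
Summing the contributions at d = 7/22 gives 0.


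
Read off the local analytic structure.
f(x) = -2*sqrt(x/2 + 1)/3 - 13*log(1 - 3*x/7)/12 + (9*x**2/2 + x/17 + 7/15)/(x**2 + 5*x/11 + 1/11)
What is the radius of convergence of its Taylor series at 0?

The radius of convergence is (1/11)*sqrt(11).

Denominator factor (x**2 + 5*x/11 + 1/11): discriminant -19/121, complex-conjugate roots (-5/22) + ((1/22)*sqrt(19))*i and (-5/22) - ((1/22)*sqrt(19))*i; poles of order 1, moduli (1/11)*sqrt(11) and (1/11)*sqrt(11).
Branch term (-13/12)*log(1 - x/(7/3)): its argument vanishes at x = 7/3, a logarithmic branch point, modulus 7/3.
Branch term (-2/3)*sqrt(1 - x/(-2)): its argument vanishes at x = -2, a square-root branch point, modulus 2.
The radius of convergence is the smallest modulus among the singular points: (1/11)*sqrt(11).


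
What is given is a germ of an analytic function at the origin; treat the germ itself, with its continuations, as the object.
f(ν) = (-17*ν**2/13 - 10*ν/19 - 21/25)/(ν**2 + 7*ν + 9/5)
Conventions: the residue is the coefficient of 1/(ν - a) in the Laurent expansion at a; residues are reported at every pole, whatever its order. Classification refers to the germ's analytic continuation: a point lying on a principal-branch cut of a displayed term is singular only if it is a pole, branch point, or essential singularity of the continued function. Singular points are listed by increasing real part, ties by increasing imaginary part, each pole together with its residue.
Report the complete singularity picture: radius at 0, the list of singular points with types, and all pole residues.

Denominator factor (ν**2 + 7*ν + 9/5): discriminant 209/5, real irrational roots -7/2 + (1/10)*sqrt(1045) and -7/2 - (1/10)*sqrt(1045); poles of order 1, moduli 7/2 - (1/10)*sqrt(1045) and 7/2 + (1/10)*sqrt(1045).
The radius of convergence is the smallest modulus among the singular points: 7/2 - (1/10)*sqrt(1045).
The factor ν**2 + 7*ν + 9/5 splits as (ν - a)(ν - a') with a = -7/2 - (1/10)*sqrt(1045), a' = -7/2 + (1/10)*sqrt(1045). At the order-1 pole a set g(ν) = (ν - a)*f(ν) = [-17*ν**2/13 - 10*ν/19 - 21/25] / (ν - a').
Simple pole: residue = g(a) at a = -7/2 - (1/10)*sqrt(1045), which is 2131/494 + (354229/2581150)*sqrt(1045).
The factor ν**2 + 7*ν + 9/5 splits as (ν - a)(ν - a') with a = -7/2 + (1/10)*sqrt(1045), a' = -7/2 - (1/10)*sqrt(1045). At the order-1 pole a set g(ν) = (ν - a)*f(ν) = [-17*ν**2/13 - 10*ν/19 - 21/25] / (ν - a').
Simple pole: residue = g(a) at a = -7/2 + (1/10)*sqrt(1045), which is 2131/494 - (354229/2581150)*sqrt(1045).
List the singular points by increasing real part (a conjugate pair: the negative imaginary part first).

Radius of convergence at 0: 7/2 - (1/10)*sqrt(1045).
At -7/2 - (1/10)*sqrt(1045): a pole of order 1; residue 2131/494 + (354229/2581150)*sqrt(1045).
At -7/2 + (1/10)*sqrt(1045): a pole of order 1; residue 2131/494 - (354229/2581150)*sqrt(1045).


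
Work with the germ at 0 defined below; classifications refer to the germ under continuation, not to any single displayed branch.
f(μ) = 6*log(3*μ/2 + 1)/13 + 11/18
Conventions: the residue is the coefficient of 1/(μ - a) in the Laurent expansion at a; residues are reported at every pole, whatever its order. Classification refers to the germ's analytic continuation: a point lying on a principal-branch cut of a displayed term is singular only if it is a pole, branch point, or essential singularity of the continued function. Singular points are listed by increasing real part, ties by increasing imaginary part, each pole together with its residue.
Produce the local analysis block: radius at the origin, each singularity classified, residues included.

Branch term (6/13)*log(1 - μ/(-2/3)): its argument vanishes at μ = -2/3, a logarithmic branch point, modulus 2/3.
The radius of convergence is the smallest modulus among the singular points: 2/3.

Radius of convergence at 0: 2/3.
At -2/3: a logarithmic branch point.


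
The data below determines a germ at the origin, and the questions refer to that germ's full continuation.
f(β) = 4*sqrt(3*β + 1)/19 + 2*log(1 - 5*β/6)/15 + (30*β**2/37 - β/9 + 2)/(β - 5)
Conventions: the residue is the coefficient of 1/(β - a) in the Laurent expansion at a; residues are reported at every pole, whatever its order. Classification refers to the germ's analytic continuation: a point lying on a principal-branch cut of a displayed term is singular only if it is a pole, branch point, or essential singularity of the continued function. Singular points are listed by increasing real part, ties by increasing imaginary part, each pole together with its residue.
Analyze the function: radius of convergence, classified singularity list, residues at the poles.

Denominator factor (β - 5): pole of order 1 at 5, modulus 5.
Branch term (2/15)*log(1 - β/(6/5)): its argument vanishes at β = 6/5, a logarithmic branch point, modulus 6/5.
Branch term (4/19)*sqrt(1 - β/(-1/3)): its argument vanishes at β = -1/3, a square-root branch point, modulus 1/3.
The radius of convergence is the smallest modulus among the singular points: 1/3.
The branch terms are analytic at 5 and contribute nothing to the residue; only the rational part matters.
At the order-1 pole 5 set g(β) = (β - (5))*(rational part) = 30*β**2/37 - β/9 + 2.
Simple pole: residue = g(a) at a = 5, which is 7231/333.
List the singular points by increasing real part (a conjugate pair: the negative imaginary part first).

Radius of convergence at 0: 1/3.
At -1/3: an algebraic (square-root) branch point.
At 6/5: a logarithmic branch point.
At 5: a pole of order 1; residue 7231/333.


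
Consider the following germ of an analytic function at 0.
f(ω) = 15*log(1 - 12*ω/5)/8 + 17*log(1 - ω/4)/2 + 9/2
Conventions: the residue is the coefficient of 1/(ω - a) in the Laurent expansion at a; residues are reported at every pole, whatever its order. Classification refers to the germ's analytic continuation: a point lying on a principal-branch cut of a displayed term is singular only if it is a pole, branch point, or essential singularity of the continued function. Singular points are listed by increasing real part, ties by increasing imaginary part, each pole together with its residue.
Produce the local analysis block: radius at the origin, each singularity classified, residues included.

Branch term (17/2)*log(1 - ω/(4)): its argument vanishes at ω = 4, a logarithmic branch point, modulus 4.
Branch term (15/8)*log(1 - ω/(5/12)): its argument vanishes at ω = 5/12, a logarithmic branch point, modulus 5/12.
The radius of convergence is the smallest modulus among the singular points: 5/12.
List the singular points by increasing real part (a conjugate pair: the negative imaginary part first).

Radius of convergence at 0: 5/12.
At 5/12: a logarithmic branch point.
At 4: a logarithmic branch point.


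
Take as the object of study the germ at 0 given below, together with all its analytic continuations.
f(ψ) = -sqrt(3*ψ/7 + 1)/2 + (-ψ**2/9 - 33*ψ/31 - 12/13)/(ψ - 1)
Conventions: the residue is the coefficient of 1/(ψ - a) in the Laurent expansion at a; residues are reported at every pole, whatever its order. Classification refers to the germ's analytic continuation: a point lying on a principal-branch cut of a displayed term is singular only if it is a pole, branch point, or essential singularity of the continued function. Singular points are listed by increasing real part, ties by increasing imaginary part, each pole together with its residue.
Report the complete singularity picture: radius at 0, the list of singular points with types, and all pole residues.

Denominator factor (ψ - 1): pole of order 1 at 1, modulus 1.
Branch term (-1/2)*sqrt(1 - ψ/(-7/3)): its argument vanishes at ψ = -7/3, a square-root branch point, modulus 7/3.
The radius of convergence is the smallest modulus among the singular points: 1.
The branch term is analytic at 1 and contributes nothing to the residue; only the rational part matters.
At the order-1 pole 1 set g(ψ) = (ψ - (1))*(rational part) = -ψ**2/9 - 33*ψ/31 - 12/13.
Simple pole: residue = g(a) at a = 1, which is -7612/3627.
List the singular points by increasing real part (a conjugate pair: the negative imaginary part first).

Radius of convergence at 0: 1.
At -7/3: an algebraic (square-root) branch point.
At 1: a pole of order 1; residue -7612/3627.


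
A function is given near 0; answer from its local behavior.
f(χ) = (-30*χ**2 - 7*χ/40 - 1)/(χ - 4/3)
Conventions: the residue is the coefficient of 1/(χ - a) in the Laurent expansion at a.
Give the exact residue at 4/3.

The residue is -1637/30.

At the order-1 pole 4/3 set g(χ) = (χ - (4/3))*f(χ) = -30*χ**2 - 7*χ/40 - 1.
Simple pole: residue = g(a) at a = 4/3, which is -1637/30.


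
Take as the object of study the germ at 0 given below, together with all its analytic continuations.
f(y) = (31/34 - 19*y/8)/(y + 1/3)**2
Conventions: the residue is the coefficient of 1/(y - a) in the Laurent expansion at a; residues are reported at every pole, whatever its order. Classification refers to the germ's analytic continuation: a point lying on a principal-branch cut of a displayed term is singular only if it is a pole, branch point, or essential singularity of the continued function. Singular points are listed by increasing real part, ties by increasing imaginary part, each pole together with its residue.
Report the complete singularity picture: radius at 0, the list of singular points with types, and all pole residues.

Denominator factor (y + 1/3)^2: pole of order 2 at -1/3, modulus 1/3.
The radius of convergence is the smallest modulus among the singular points: 1/3.
At the order-2 pole -1/3 set g(y) = (y - (-1/3))^2*f(y) = 31/34 - 19*y/8.
Order-2 pole: residue = g'(a); g'(-1/3) = -19/8, so the residue is -19/8.

Radius of convergence at 0: 1/3.
At -1/3: a pole of order 2; residue -19/8.


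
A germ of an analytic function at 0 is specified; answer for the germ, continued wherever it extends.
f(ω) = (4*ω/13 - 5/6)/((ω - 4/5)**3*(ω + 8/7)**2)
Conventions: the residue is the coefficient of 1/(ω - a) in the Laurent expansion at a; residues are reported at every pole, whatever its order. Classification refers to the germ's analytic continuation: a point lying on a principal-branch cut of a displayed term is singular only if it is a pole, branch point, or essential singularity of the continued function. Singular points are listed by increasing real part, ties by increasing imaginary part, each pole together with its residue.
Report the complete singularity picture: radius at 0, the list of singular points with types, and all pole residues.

Radius of convergence at 0: 4/5.
At -8/7: a pole of order 2; residue 8875125/42762752.
At 4/5: a pole of order 3; residue -8875125/42762752.

Denominator factor (ω - 4/5)^3: pole of order 3 at 4/5, modulus 4/5.
Denominator factor (ω + 8/7)^2: pole of order 2 at -8/7, modulus 8/7.
The radius of convergence is the smallest modulus among the singular points: 4/5.
At the order-2 pole -8/7 set g(ω) = (ω - (-8/7))^2*f(ω) = (4*ω/13 - 5/6)/(ω - 4/5)**3.
Order-2 pole: residue = g'(a); g'(-8/7) = 8875125/42762752, so the residue is 8875125/42762752.
At the order-3 pole 4/5 set g(ω) = (ω - (4/5))^3*f(ω) = (4*ω/13 - 5/6)/(ω + 8/7)**2.
Order-3 pole: residue = g''(a)/2; g''(4/5) = -8875125/21381376, so the residue is -8875125/42762752.
List the singular points by increasing real part (a conjugate pair: the negative imaginary part first).


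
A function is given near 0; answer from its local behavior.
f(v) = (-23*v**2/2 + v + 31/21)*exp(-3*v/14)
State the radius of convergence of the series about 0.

The radius of convergence is infinite.

The factor exp(-3*v/14) is entire and contributes no finite singular point.
The polynomial part has no poles.
No finite singular points: the Taylor series at 0 converges everywhere.


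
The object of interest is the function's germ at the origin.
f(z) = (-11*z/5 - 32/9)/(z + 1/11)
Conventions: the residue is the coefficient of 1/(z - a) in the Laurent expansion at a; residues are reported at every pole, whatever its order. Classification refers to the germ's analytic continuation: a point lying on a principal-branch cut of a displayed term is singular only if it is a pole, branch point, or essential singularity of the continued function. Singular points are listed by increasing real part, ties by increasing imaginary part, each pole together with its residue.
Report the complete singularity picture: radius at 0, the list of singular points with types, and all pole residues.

Denominator factor (z + 1/11): pole of order 1 at -1/11, modulus 1/11.
The radius of convergence is the smallest modulus among the singular points: 1/11.
At the order-1 pole -1/11 set g(z) = (z - (-1/11))*f(z) = -11*z/5 - 32/9.
Simple pole: residue = g(a) at a = -1/11, which is -151/45.

Radius of convergence at 0: 1/11.
At -1/11: a pole of order 1; residue -151/45.


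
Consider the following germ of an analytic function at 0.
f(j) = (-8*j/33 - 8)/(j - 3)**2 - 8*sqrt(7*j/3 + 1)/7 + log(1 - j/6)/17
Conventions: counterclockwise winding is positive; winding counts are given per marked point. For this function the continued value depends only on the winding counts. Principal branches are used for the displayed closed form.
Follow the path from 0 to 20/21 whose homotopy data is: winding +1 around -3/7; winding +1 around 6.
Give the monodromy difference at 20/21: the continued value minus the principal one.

The rational part is single-valued and drops out of the difference; each branch term changes only by its own monodromy.
(-8/7)*sqrt(1 - j/(-3/7)): winding +1 is odd, the square root flips sign, contributing -2*(-8/7)*sqrt(1 - (20/21)/(-3/7)) = -2*(-8/7)*sqrt(29/9) = (16/21)*sqrt(29).
(1/17)*log(1 - j/(6)): each positive loop around 6 adds 2*pi*i to the log, so winding +1 contributes (1/17)*(1)*2*pi*i = (2/17)*pi*i.
Summing the contributions at j = 20/21 gives ((16/21)*sqrt(29)) + ((2/17)*pi)*i.

Continued minus principal equals ((16/21)*sqrt(29)) + ((2/17)*pi)*i.


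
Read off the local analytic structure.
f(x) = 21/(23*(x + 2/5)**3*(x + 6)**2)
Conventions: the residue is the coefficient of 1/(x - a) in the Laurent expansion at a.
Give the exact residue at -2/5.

The residue is 5625/2019584.

At the order-3 pole -2/5 set g(x) = (x - (-2/5))^3*f(x) = 21/(23*(x + 6)**2).
Order-3 pole: residue = g''(a)/2; g''(-2/5) = 5625/1009792, so the residue is 5625/2019584.


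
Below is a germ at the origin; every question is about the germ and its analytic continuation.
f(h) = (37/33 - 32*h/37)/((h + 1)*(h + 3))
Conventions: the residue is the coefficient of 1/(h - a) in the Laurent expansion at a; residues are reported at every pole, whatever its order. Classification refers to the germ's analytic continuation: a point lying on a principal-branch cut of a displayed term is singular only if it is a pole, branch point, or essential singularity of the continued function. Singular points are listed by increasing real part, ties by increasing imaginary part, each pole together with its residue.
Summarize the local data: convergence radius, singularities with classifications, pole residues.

Denominator factor (h + 3): pole of order 1 at -3, modulus 3.
Denominator factor (h + 1): pole of order 1 at -1, modulus 1.
The radius of convergence is the smallest modulus among the singular points: 1.
At the order-1 pole -3 set g(h) = (h - (-3))*f(h) = (37/33 - 32*h/37)/(h + 1).
Simple pole: residue = g(a) at a = -3, which is -4537/2442.
At the order-1 pole -1 set g(h) = (h - (-1))*f(h) = (37/33 - 32*h/37)/(h + 3).
Simple pole: residue = g(a) at a = -1, which is 2425/2442.
List the singular points by increasing real part (a conjugate pair: the negative imaginary part first).

Radius of convergence at 0: 1.
At -3: a pole of order 1; residue -4537/2442.
At -1: a pole of order 1; residue 2425/2442.


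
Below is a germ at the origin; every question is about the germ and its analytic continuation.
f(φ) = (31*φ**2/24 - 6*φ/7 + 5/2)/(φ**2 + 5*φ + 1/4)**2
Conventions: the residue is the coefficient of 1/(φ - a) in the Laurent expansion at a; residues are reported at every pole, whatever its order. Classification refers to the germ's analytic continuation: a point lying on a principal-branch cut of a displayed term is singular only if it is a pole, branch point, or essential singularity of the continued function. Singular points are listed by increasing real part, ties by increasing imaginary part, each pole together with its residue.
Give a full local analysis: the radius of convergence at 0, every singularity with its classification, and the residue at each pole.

Radius of convergence at 0: 5/2 - sqrt(6).
At -5/2 - sqrt(6): a pole of order 2; residue (3337/96768)*sqrt(6).
At -5/2 + sqrt(6): a pole of order 2; residue -(3337/96768)*sqrt(6).

Denominator factor (φ**2 + 5*φ + 1/4)^2: discriminant 24, real irrational roots -5/2 + sqrt(6) and -5/2 - sqrt(6); poles of order 2, moduli 5/2 - sqrt(6) and 5/2 + sqrt(6).
The radius of convergence is the smallest modulus among the singular points: 5/2 - sqrt(6).
The factor φ**2 + 5*φ + 1/4 splits as (φ - a)(φ - a') with a = -5/2 - sqrt(6), a' = -5/2 + sqrt(6). At the order-2 pole a set g(φ) = (φ - a)^2*f(φ) = [31*φ**2/24 - 6*φ/7 + 5/2] / (φ - a')^2.
Order-2 pole: residue = g'(a); g'(-5/2 - sqrt(6)) = (3337/96768)*sqrt(6), so the residue is (3337/96768)*sqrt(6).
The factor φ**2 + 5*φ + 1/4 splits as (φ - a)(φ - a') with a = -5/2 + sqrt(6), a' = -5/2 - sqrt(6). At the order-2 pole a set g(φ) = (φ - a)^2*f(φ) = [31*φ**2/24 - 6*φ/7 + 5/2] / (φ - a')^2.
Order-2 pole: residue = g'(a); g'(-5/2 + sqrt(6)) = -(3337/96768)*sqrt(6), so the residue is -(3337/96768)*sqrt(6).
List the singular points by increasing real part (a conjugate pair: the negative imaginary part first).
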